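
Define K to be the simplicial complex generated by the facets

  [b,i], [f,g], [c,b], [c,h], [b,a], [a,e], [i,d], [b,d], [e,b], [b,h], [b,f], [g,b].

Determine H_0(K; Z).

H_0 ≅ Z.

K has 9 vertices, 12 edges.
rank ∂_0 = 0, rank ∂_1 = 8 ⇒ b_0 = 9 − 0 − 8 = 1; all invariant factors of ∂_1 are 1 so no torsion. So H_0 = Z.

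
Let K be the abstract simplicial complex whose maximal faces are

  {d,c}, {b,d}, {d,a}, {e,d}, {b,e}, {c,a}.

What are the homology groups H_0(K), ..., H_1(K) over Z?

H_0 = Z,  H_1 = Z^2.

Order the vertices as a < b < c < d < e. Listing each simplex with vertices in this order, K has dimension 1 with simplices:

  0-simplices (5): a, b, c, d, e
  1-simplices (6): ac, ad, bd, be, cd, de

giving chain groups C_0 ≅ Z^5, C_1 ≅ Z^6.

Boundary ∂_1: C_1 → C_0 is given by ∂[p,q] = [q] − [p].
This gives a 5×6 integer matrix of rank 4; reducing to Smith normal form yields diagonal entries (1,1,1,1).

Computing H_k = (kernel of ∂_k) / (image of ∂_{k+1}):

  H_0: rank C_0 − rank ∂_1 = 5 − 4 = 1, and the invariant factors of ∂_1 are all 1, so H_0 = Z.
  H_1: rank ker ∂_1 − rank ∂_2 = (6 − 4) − 0 = 2, and there is no ∂_2, so H_1 = Z^2.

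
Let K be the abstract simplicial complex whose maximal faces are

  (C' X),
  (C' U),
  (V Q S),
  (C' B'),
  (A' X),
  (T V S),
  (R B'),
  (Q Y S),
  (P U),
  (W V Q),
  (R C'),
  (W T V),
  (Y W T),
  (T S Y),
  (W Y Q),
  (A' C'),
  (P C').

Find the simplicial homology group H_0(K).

H_0 = Z^2.

Order the vertices as P < Q < R < S < T < U < V < W < X < Y < A' < B' < C'. Listing each simplex with vertices in this order, K has dimension 2 with simplices:

  0-simplices (13): [P], [Q], [R], [S], [T], [U], [V], [W], [X], [Y], [A'], [B'], [C']
  1-simplices (21): [P,U], [P,C'], [Q,S], [Q,V], [Q,W], [Q,Y], [R,B'], [R,C'], [S,T], [S,V], [S,Y], [T,V], [T,W], [T,Y], [U,C'], [V,W], [W,Y], [X,A'], [X,C'], [A',C'], [B',C']
  2-simplices (8): [Q,S,V], [Q,S,Y], [Q,V,W], [Q,W,Y], [S,T,V], [S,T,Y], [T,V,W], [T,W,Y]

so the chain groups are C_0 ≅ Z^13, C_1 ≅ Z^21, C_2 ≅ Z^8.

The boundary map ∂_1: C_1 → C_0 sends each edge [p,q] (with p < q) to q − p.
The 13×21 boundary matrix has rank 11 and Smith normal form diag(1,1,1,1,1,1,1,1,1,1,1).

∂_2: C_2 → C_1 acts by ∂[p,q,r] = [q,r] − [p,r] + [p,q]. For instance
  ∂[Q,S,Y] = [S,Y] − [Q,Y] + [Q,S],
  ∂[Q,V,W] = [V,W] − [Q,W] + [Q,V].
This gives a 21×8 integer matrix of rank 7; reducing to Smith normal form yields diagonal entries (1,1,1,1,1,1,1).

Computing H_k = (kernel of ∂_k) / (image of ∂_{k+1}):

  H_0: rank C_0 − rank ∂_1 = 13 − 11 = 2, and the invariant factors of ∂_1 are all 1, so H_0 ≅ Z^2.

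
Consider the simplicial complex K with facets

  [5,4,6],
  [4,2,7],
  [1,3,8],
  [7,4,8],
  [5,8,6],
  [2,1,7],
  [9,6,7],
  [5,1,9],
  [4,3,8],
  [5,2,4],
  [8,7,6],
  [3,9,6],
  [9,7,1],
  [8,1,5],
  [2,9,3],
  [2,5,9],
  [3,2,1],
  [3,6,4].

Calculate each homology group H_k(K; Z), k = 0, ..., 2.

H_0 ≅ Z,  H_1 ≅ Z ⊕ Z/2,  H_2 = 0.

Order the vertices as 1 < 2 < 3 < 4 < 5 < 6 < 7 < 8 < 9. Listing each simplex with vertices in this order, K has dimension 2 with simplices:

  0-simplices (9): [1], [2], [3], [4], [5], [6], [7], [8], [9]
  1-simplices (27): (27 of them)
  2-simplices (18): [1,2,3], [1,2,7], [1,3,8], [1,5,8], [1,5,9], [1,7,9], [2,3,9], [2,4,5], [2,4,7], [2,5,9], [3,4,6], [3,4,8], [3,6,9], [4,5,6], [4,7,8], [5,6,8], [6,7,8], [6,7,9]

so the chain groups are C_0 ≅ Z^9, C_1 ≅ Z^27, C_2 ≅ Z^18.

∂_1: C_1 → C_0 is given by ∂[p,q] = [q] − [p].
The resulting 9×27 matrix has rank 8, and its Smith normal form has invariant factors (1,1,1,1,1,1,1,1).

The boundary map ∂_2: C_2 → C_1 sends each 2-simplex [p,q,r] to [q,r] − [p,r] + [p,q]. For instance
  ∂[1,2,3] = [2,3] − [1,3] + [1,2],
  ∂[3,4,6] = [4,6] − [3,6] + [3,4].
This gives a 27×18 integer matrix of rank 18; reducing to Smith normal form yields diagonal entries (1,1,1,1,1,1,1,1,1,1,1,1,1,1,1,1,1,2).

From H_k ≅ ker(∂_k) / im(∂_{k+1}) we obtain:

  H_0: rank C_0 − rank ∂_1 = 9 − 8 = 1, and the invariant factors of ∂_1 are all 1, so H_0 ≅ Z.
  H_1: rank ker ∂_1 − rank ∂_2 = (27 − 8) − 18 = 1, and ∂_2 has invariant factor 2 > 1, so H_1 ≅ Z ⊕ Z/2.
  H_2: rank ker ∂_2 − rank ∂_3 = (18 − 18) − 0 = 0, and there is no ∂_3, so H_2 ≅ 0.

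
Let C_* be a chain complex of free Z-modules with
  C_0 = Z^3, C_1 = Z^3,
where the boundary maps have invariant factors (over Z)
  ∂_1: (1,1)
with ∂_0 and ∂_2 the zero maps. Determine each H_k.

H_0 ≅ Z,  H_1 ≅ Z.

H_0: b_0 = 3 − 0 − 2 = 1; torsion from ∂_1 factors > 1: none. So H_0 ≅ Z.
H_1: b_1 = 3 − 2 − 0 = 1; torsion from ∂_2 factors > 1: none. So H_1 ≅ Z.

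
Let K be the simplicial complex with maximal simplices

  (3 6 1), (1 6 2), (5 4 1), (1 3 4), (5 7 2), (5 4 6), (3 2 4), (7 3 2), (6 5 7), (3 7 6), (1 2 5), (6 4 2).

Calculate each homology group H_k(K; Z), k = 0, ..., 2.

H_0 ≅ Z,  H_1 ≅ Z/2Z,  H_2 = 0.

We work with the vertex ordering 1 < 2 < 3 < 4 < 5 < 6 < 7. The simplices of K, each written with vertices in increasing order, are:

  0-simplices (7): [1], [2], [3], [4], [5], [6], [7]
  1-simplices (18): [1,2], [1,3], [1,4], [1,5], [1,6], [2,3], [2,4], [2,5], [2,6], [2,7], [3,4], [3,6], [3,7], [4,5], [4,6], [5,6], [5,7], [6,7]
  2-simplices (12): [1,2,5], [1,2,6], [1,3,4], [1,3,6], [1,4,5], [2,3,4], [2,3,7], [2,4,6], [2,5,7], [3,6,7], [4,5,6], [5,6,7]

Hence C_0 ≅ Z^7, C_1 ≅ Z^18, C_2 ≅ Z^12.

The boundary map ∂_1: C_1 → C_0 sends each edge [p,q] (with p < q) to q − p. For instance
  ∂[1,4] = [4] − [1].
As a 7×18 matrix over Z this has rank 6, with invariant factors (1,1,1,1,1,1).

∂_2: C_2 → C_1 sends each 2-simplex [p,q,r] to [q,r] − [p,r] + [p,q]. For instance
  ∂[1,2,6] = [2,6] − [1,6] + [1,2],
  ∂[2,4,6] = [4,6] − [2,6] + [2,4].
This gives a 18×12 integer matrix of rank 12; reducing to Smith normal form yields diagonal entries (1,1,1,1,1,1,1,1,1,1,1,2).

Reading off H_k = ker ∂_k / im ∂_{k+1}:

  H_0: rank C_0 − rank ∂_1 = 7 − 6 = 1, and the invariant factors of ∂_1 are all 1, so H_0 ≅ Z.
  H_1: rank ker ∂_1 − rank ∂_2 = (18 − 6) − 12 = 0, and ∂_2 has invariant factor 2 > 1, so H_1 ≅ Z/2Z.
  H_2: rank ker ∂_2 − rank ∂_3 = (12 − 12) − 0 = 0, and there is no ∂_3, so H_2 ≅ 0.

(K is a triangulation of the real projective plane RP^2.)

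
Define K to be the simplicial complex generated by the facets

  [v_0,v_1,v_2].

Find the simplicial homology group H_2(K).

H_2 ≅ 0.

K has 3 vertices, 3 edges, 1 triangle.
rank ∂_2 = 1, rank ∂_3 = 0 ⇒ b_2 = 1 − 1 − 0 = 0. So H_2 ≅ 0.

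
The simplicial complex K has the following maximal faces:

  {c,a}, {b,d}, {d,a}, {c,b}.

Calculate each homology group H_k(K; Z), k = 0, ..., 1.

We work with the vertex ordering a < b < c < d. The simplices of K, each written with vertices in increasing order, are:

  0-simplices (4): a, b, c, d
  1-simplices (4): ac, ad, bc, bd

Hence C_0 ≅ Z^4, C_1 ≅ Z^4.

Boundary ∂_1: C_1 → C_0 sends each edge [p,q] (with p < q) to q − p.
The resulting 4×4 matrix has rank 3, and its Smith normal form has invariant factors (1,1,1).

Reading off H_k = ker ∂_k / im ∂_{k+1}:

  H_0: rank C_0 − rank ∂_1 = 4 − 3 = 1, and the invariant factors of ∂_1 are all 1, so H_0 = Z.
  H_1: rank ker ∂_1 − rank ∂_2 = (4 − 3) − 0 = 1, and there is no ∂_2, so H_1 = Z.

H_0 = Z,  H_1 = Z.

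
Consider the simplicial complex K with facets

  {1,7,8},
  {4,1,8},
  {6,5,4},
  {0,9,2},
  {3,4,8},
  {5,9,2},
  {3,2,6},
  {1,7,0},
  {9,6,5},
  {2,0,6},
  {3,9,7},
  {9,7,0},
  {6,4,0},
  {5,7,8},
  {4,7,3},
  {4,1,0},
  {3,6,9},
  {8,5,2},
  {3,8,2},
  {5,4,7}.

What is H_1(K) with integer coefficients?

Fix the vertex order 0 < 1 < 2 < 3 < 4 < 5 < 6 < 7 < 8 < 9 and write every simplex with vertices in increasing order. Then dim K = 2 and the simplices of K are:

  0-simplices (10): [0], [1], [2], [3], [4], [5], [6], [7], [8], [9]
  1-simplices (30): (30 of them)
  2-simplices (20): (20 of them)

Hence C_0 ≅ Z^10, C_1 ≅ Z^30, C_2 ≅ Z^20.

∂_1: C_1 → C_0 is given by ∂[p,q] = [q] − [p].
The 10×30 boundary matrix has rank 9 and Smith normal form diag(1,1,1,1,1,1,1,1,1).

∂_2: C_2 → C_1 sends each 2-simplex [p,q,r] to [q,r] − [p,r] + [p,q]. For instance
  ∂[2,3,6] = [3,6] − [2,6] + [2,3],
  ∂[0,2,9] = [2,9] − [0,9] + [0,2].
The resulting 30×20 matrix has rank 20, and its Smith normal form has invariant factors (1,1,1,1,1,1,1,1,1,1,1,1,1,1,1,1,1,1,1,2).

Reading off H_k = ker ∂_k / im ∂_{k+1}:

  H_1: rank ker ∂_1 − rank ∂_2 = (30 − 9) − 20 = 1, and ∂_2 has invariant factor 2 > 1, so H_1 = Z ⊕ Z/2.

(K is a triangulation of the Klein bottle.)

H_1 ≅ Z ⊕ Z/2.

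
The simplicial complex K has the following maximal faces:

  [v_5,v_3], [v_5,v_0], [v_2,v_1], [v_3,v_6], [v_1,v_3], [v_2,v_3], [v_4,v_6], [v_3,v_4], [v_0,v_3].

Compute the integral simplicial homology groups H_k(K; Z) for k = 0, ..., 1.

H_0 ≅ Z,  H_1 ≅ Z^3.

Take the total order v_0 < v_1 < v_2 < v_3 < v_4 < v_5 < v_6 on the vertex set. Then K (dimension 1) consists of the simplices:

  0-simplices (7): [v_0], [v_1], [v_2], [v_3], [v_4], [v_5], [v_6]
  1-simplices (9): [v_0,v_3], [v_0,v_5], [v_1,v_2], [v_1,v_3], [v_2,v_3], [v_3,v_4], [v_3,v_5], [v_3,v_6], [v_4,v_6]

so the chain groups are C_0 ≅ Z^7, C_1 ≅ Z^9.

∂_1: C_1 → C_0 sends each edge [p,q] (with p < q) to q − p. For instance
  ∂[v_2,v_3] = [v_3] − [v_2].
This gives a 7×9 integer matrix of rank 6; reducing to Smith normal form yields diagonal entries (1,1,1,1,1,1).

Reading off H_k = ker ∂_k / im ∂_{k+1}:

  H_0: rank C_0 − rank ∂_1 = 7 − 6 = 1, and the invariant factors of ∂_1 are all 1, so H_0 = Z.
  H_1: rank ker ∂_1 − rank ∂_2 = (9 − 6) − 0 = 3, and there is no ∂_2, so H_1 = Z^3.

(K is a triangulation of a wedge of 3 circles.)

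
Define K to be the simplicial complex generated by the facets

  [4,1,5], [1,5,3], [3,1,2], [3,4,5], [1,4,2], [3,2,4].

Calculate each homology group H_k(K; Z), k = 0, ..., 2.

H_0 = Z,  H_1 = 0,  H_2 = Z.

Take the total order 1 < 2 < 3 < 4 < 5 on the vertex set. Then K (dimension 2) consists of the simplices:

  0-simplices (5): [1], [2], [3], [4], [5]
  1-simplices (9): [1,2], [1,3], [1,4], [1,5], [2,3], [2,4], [3,4], [3,5], [4,5]
  2-simplices (6): [1,2,3], [1,2,4], [1,3,5], [1,4,5], [2,3,4], [3,4,5]

so the chain groups are C_0 ≅ Z^5, C_1 ≅ Z^9, C_2 ≅ Z^6.

The boundary map ∂_1: C_1 → C_0 is given by ∂[p,q] = [q] − [p]. For instance
  ∂[1,3] = [3] − [1].
This gives a 5×9 integer matrix of rank 4; reducing to Smith normal form yields diagonal entries (1,1,1,1).

The boundary map ∂_2: C_2 → C_1 maps a triangle to the signed sum of its edges. For instance
  ∂[1,2,4] = [2,4] − [1,4] + [1,2],
  ∂[3,4,5] = [4,5] − [3,5] + [3,4].
As a 9×6 matrix over Z this has rank 5, with invariant factors (1,1,1,1,1).

Now H_k = ker ∂_k / im ∂_{k+1}, so:

  H_0: rank C_0 − rank ∂_1 = 5 − 4 = 1, and the invariant factors of ∂_1 are all 1, so H_0 ≅ Z.
  H_1: rank ker ∂_1 − rank ∂_2 = (9 − 4) − 5 = 0, and the invariant factors of ∂_2 are all 1, so H_1 ≅ 0.
  H_2: rank ker ∂_2 − rank ∂_3 = (6 − 5) − 0 = 1, and there is no ∂_3, so H_2 ≅ Z.

As a check, the Euler characteristic is 5 − 9 + 6 = 2, which agrees with 1 − 0 + 1 = 2.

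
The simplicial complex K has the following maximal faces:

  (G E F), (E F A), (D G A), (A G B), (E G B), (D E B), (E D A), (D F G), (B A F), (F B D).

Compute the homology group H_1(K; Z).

Take the total order A < B < D < E < F < G on the vertex set. Then K (dimension 2) consists of the simplices:

  0-simplices (6): A, B, D, E, F, G
  1-simplices (15): AB, AD, AE, AF, AG, BD, BE, BF, BG, DE, DF, DG, EF, EG, FG
  2-simplices (10): ABF, ABG, ADE, ADG, AEF, BDE, BDF, BEG, DFG, EFG

giving chain groups C_0 ≅ Z^6, C_1 ≅ Z^15, C_2 ≅ Z^10.

∂_1: C_1 → C_0 is given by ∂[p,q] = [q] − [p]. For instance
  ∂FG = G − F.
The resulting 6×15 matrix has rank 5, and its Smith normal form has invariant factors (1,1,1,1,1).

Boundary ∂_2: C_2 → C_1 maps a triangle to the signed sum of its edges. For instance
  ∂ABF = BF − AF + AB,
  ∂EFG = FG − EG + EF.
The resulting 15×10 matrix has rank 10, and its Smith normal form has invariant factors (1,1,1,1,1,1,1,1,1,2).

Computing H_k = (kernel of ∂_k) / (image of ∂_{k+1}):

  H_1: rank ker ∂_1 − rank ∂_2 = (15 − 5) − 10 = 0, and ∂_2 has invariant factor 2 > 1, so H_1 ≅ Z/2.

H_1 ≅ Z/2.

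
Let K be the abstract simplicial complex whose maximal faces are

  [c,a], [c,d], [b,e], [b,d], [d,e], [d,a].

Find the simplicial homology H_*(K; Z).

H_0 ≅ Z,  H_1 ≅ Z^2.

Order the vertices as a < b < c < d < e. Listing each simplex with vertices in this order, K has dimension 1 with simplices:

  0-simplices (5): a, b, c, d, e
  1-simplices (6): ac, ad, bd, be, cd, de

so the chain groups are C_0 ≅ Z^5, C_1 ≅ Z^6.

Boundary ∂_1: C_1 → C_0 sends each edge [p,q] (with p < q) to q − p. For instance
  ∂be = e − b.
As a 5×6 matrix over Z this has rank 4, with invariant factors (1,1,1,1).

From H_k ≅ ker(∂_k) / im(∂_{k+1}) we obtain:

  H_0: rank C_0 − rank ∂_1 = 5 − 4 = 1, and the invariant factors of ∂_1 are all 1, so H_0 = Z.
  H_1: rank ker ∂_1 − rank ∂_2 = (6 − 4) − 0 = 2, and there is no ∂_2, so H_1 = Z^2.

As a check, the Euler characteristic is 5 − 6 = -1, which agrees with 1 − 2 = -1.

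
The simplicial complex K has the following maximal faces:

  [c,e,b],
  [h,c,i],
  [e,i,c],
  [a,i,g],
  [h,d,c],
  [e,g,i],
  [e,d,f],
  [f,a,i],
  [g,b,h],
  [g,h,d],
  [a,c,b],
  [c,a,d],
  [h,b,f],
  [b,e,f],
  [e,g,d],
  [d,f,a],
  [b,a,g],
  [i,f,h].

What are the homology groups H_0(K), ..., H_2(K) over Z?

K has 9 vertices, 27 edges, 18 triangles.
rank ∂_0 = 0, rank ∂_1 = 8 ⇒ b_0 = 9 − 0 − 8 = 1; all invariant factors of ∂_1 are 1 so no torsion. So H_0 ≅ Z.
rank ∂_1 = 8, rank ∂_2 = 17 ⇒ b_1 = 27 − 8 − 17 = 2; all invariant factors of ∂_2 are 1 so no torsion. So H_1 ≅ Z^2.
rank ∂_2 = 17, rank ∂_3 = 0 ⇒ b_2 = 18 − 17 − 0 = 1. So H_2 ≅ Z.

H_0 = Z,  H_1 = Z^2,  H_2 = Z.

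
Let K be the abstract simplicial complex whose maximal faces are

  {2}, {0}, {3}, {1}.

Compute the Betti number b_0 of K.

b_0 = 4.

Fix the vertex order 0 < 1 < 2 < 3 and write every simplex with vertices in increasing order. Then dim K = 0 and the simplices of K are:

  0-simplices (4): [0], [1], [2], [3]

so the chain groups are C_0 ≅ Z^4.

Reading off H_k = ker ∂_k / im ∂_{k+1}:

  H_0: rank C_0 − rank ∂_1 = 4 − 0 = 4, and there is no ∂_1, so H_0 ≅ Z^4.

Hence the Betti numbers are b_0 = 4.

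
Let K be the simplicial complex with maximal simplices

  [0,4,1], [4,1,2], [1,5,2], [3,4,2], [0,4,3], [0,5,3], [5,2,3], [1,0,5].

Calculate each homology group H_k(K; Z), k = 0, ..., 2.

H_0 ≅ Z,  H_1 = 0,  H_2 ≅ Z.

Fix the vertex order 0 < 1 < 2 < 3 < 4 < 5 and write every simplex with vertices in increasing order. Then dim K = 2 and the simplices of K are:

  0-simplices (6): [0], [1], [2], [3], [4], [5]
  1-simplices (12): [0,1], [0,3], [0,4], [0,5], [1,2], [1,4], [1,5], [2,3], [2,4], [2,5], [3,4], [3,5]
  2-simplices (8): [0,1,4], [0,1,5], [0,3,4], [0,3,5], [1,2,4], [1,2,5], [2,3,4], [2,3,5]

giving chain groups C_0 ≅ Z^6, C_1 ≅ Z^12, C_2 ≅ Z^8.

The boundary map ∂_1: C_1 → C_0 maps an edge to its endpoints' difference, ∂[p,q] = q − p. For instance
  ∂[0,3] = [3] − [0].
The 6×12 boundary matrix has rank 5 and Smith normal form diag(1,1,1,1,1).

The boundary map ∂_2: C_2 → C_1 maps a triangle to the signed sum of its edges. For instance
  ∂[0,1,5] = [1,5] − [0,5] + [0,1],
  ∂[2,3,5] = [3,5] − [2,5] + [2,3].
As a 12×8 matrix over Z this has rank 7, with invariant factors (1,1,1,1,1,1,1).

Reading off H_k = ker ∂_k / im ∂_{k+1}:

  H_0: rank C_0 − rank ∂_1 = 6 − 5 = 1, and the invariant factors of ∂_1 are all 1, so H_0 ≅ Z.
  H_1: rank ker ∂_1 − rank ∂_2 = (12 − 5) − 7 = 0, and the invariant factors of ∂_2 are all 1, so H_1 ≅ 0.
  H_2: rank ker ∂_2 − rank ∂_3 = (8 − 7) − 0 = 1, and there is no ∂_3, so H_2 ≅ Z.

(K is a triangulation of the 2-sphere S^2.)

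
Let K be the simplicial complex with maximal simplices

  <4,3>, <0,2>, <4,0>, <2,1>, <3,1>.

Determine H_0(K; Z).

Fix the vertex order 0 < 1 < 2 < 3 < 4 and write every simplex with vertices in increasing order. Then dim K = 1 and the simplices of K are:

  0-simplices (5): [0], [1], [2], [3], [4]
  1-simplices (5): [0,2], [0,4], [1,2], [1,3], [3,4]

so the chain groups are C_0 ≅ Z^5, C_1 ≅ Z^5.

∂_1: C_1 → C_0 is given by ∂[p,q] = [q] − [p]. For instance
  ∂[0,4] = [4] − [0].
This gives a 5×5 integer matrix of rank 4; reducing to Smith normal form yields diagonal entries (1,1,1,1).

Computing H_k = (kernel of ∂_k) / (image of ∂_{k+1}):

  H_0: rank C_0 − rank ∂_1 = 5 − 4 = 1, and the invariant factors of ∂_1 are all 1, so H_0 = Z.

H_0 ≅ Z.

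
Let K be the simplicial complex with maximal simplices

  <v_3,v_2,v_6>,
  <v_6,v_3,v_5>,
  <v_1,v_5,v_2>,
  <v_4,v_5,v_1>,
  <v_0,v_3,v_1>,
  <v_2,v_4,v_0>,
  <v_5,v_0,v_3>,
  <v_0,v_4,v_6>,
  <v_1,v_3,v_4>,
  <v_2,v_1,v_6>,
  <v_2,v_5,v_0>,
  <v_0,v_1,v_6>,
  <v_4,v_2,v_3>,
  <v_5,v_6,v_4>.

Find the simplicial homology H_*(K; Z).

Order the vertices as v_0 < v_1 < v_2 < v_3 < v_4 < v_5 < v_6. Listing each simplex with vertices in this order, K has dimension 2 with simplices:

  0-simplices (7): [v_0], [v_1], [v_2], [v_3], [v_4], [v_5], [v_6]
  1-simplices (21): (21 of them)
  2-simplices (14): (14 of them)

so the chain groups are C_0 ≅ Z^7, C_1 ≅ Z^21, C_2 ≅ Z^14.

∂_1: C_1 → C_0 sends each edge [p,q] (with p < q) to q − p. For instance
  ∂[v_1,v_4] = [v_4] − [v_1].
This gives a 7×21 integer matrix of rank 6; reducing to Smith normal form yields diagonal entries (1,1,1,1,1,1).

Boundary ∂_2: C_2 → C_1 sends each 2-simplex [p,q,r] to [q,r] − [p,r] + [p,q]. For instance
  ∂[v_4,v_5,v_6] = [v_5,v_6] − [v_4,v_6] + [v_4,v_5],
  ∂[v_0,v_1,v_6] = [v_1,v_6] − [v_0,v_6] + [v_0,v_1].
As a 21×14 matrix over Z this has rank 13, with invariant factors (1,1,1,1,1,1,1,1,1,1,1,1,1).

Computing H_k = (kernel of ∂_k) / (image of ∂_{k+1}):

  H_0: rank C_0 − rank ∂_1 = 7 − 6 = 1, and the invariant factors of ∂_1 are all 1, so H_0 ≅ Z.
  H_1: rank ker ∂_1 − rank ∂_2 = (21 − 6) − 13 = 2, and the invariant factors of ∂_2 are all 1, so H_1 ≅ Z^2.
  H_2: rank ker ∂_2 − rank ∂_3 = (14 − 13) − 0 = 1, and there is no ∂_3, so H_2 ≅ Z.

As a check, the Euler characteristic is 7 − 21 + 14 = 0, which agrees with 1 − 2 + 1 = 0.

H_0 ≅ Z,  H_1 ≅ Z^2,  H_2 ≅ Z.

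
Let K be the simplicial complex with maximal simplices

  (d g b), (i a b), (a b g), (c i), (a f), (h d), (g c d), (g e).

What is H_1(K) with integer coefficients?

Fix the vertex order a < b < c < d < e < f < g < h < i and write every simplex with vertices in increasing order. Then dim K = 2 and the simplices of K are:

  0-simplices (9): a, b, c, d, e, f, g, h, i
  1-simplices (13): ab, af, ag, ai, bd, bg, bi, cd, cg, ci, dg, dh, eg
  2-simplices (4): abg, abi, bdg, cdg

Hence C_0 ≅ Z^9, C_1 ≅ Z^13, C_2 ≅ Z^4.

Boundary ∂_1: C_1 → C_0 maps an edge to its endpoints' difference, ∂[p,q] = q − p.
This gives a 9×13 integer matrix of rank 8; reducing to Smith normal form yields diagonal entries (1,1,1,1,1,1,1,1).

Boundary ∂_2: C_2 → C_1 sends each 2-simplex [p,q,r] to [q,r] − [p,r] + [p,q]. For instance
  ∂abi = bi − ai + ab,
  ∂bdg = dg − bg + bd.
As a 13×4 matrix over Z this has rank 4, with invariant factors (1,1,1,1).

Now H_k = ker ∂_k / im ∂_{k+1}, so:

  H_1: rank ker ∂_1 − rank ∂_2 = (13 − 8) − 4 = 1, and the invariant factors of ∂_2 are all 1, so H_1 ≅ Z.

H_1 ≅ Z.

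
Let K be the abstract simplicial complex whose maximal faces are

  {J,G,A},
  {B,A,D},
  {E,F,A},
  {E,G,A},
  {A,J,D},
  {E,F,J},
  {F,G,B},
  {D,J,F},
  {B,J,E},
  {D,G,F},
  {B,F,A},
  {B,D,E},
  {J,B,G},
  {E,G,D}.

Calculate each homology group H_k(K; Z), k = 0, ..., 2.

K has 7 vertices, 21 edges, 14 triangles.
rank ∂_0 = 0, rank ∂_1 = 6 ⇒ b_0 = 7 − 0 − 6 = 1; all invariant factors of ∂_1 are 1 so no torsion. So H_0 = Z.
rank ∂_1 = 6, rank ∂_2 = 13 ⇒ b_1 = 21 − 6 − 13 = 2; all invariant factors of ∂_2 are 1 so no torsion. So H_1 = Z^2.
rank ∂_2 = 13, rank ∂_3 = 0 ⇒ b_2 = 14 − 13 − 0 = 1. So H_2 = Z.

H_0 ≅ Z,  H_1 ≅ Z^2,  H_2 ≅ Z.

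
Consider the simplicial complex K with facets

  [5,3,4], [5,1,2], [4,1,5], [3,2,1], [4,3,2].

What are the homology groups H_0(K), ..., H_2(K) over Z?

Fix the vertex order 1 < 2 < 3 < 4 < 5 and write every simplex with vertices in increasing order. Then dim K = 2 and the simplices of K are:

  0-simplices (5): [1], [2], [3], [4], [5]
  1-simplices (10): [1,2], [1,3], [1,4], [1,5], [2,3], [2,4], [2,5], [3,4], [3,5], [4,5]
  2-simplices (5): [1,2,3], [1,2,5], [1,4,5], [2,3,4], [3,4,5]

giving chain groups C_0 ≅ Z^5, C_1 ≅ Z^10, C_2 ≅ Z^5.

Boundary ∂_1: C_1 → C_0 is given by ∂[p,q] = [q] − [p]. For instance
  ∂[1,5] = [5] − [1].
The 5×10 boundary matrix has rank 4 and Smith normal form diag(1,1,1,1).

The boundary map ∂_2: C_2 → C_1 acts by ∂[p,q,r] = [q,r] − [p,r] + [p,q]. For instance
  ∂[1,2,5] = [2,5] − [1,5] + [1,2],
  ∂[1,4,5] = [4,5] − [1,5] + [1,4].
The 10×5 boundary matrix has rank 5 and Smith normal form diag(1,1,1,1,1).

Computing H_k = (kernel of ∂_k) / (image of ∂_{k+1}):

  H_0: rank C_0 − rank ∂_1 = 5 − 4 = 1, and the invariant factors of ∂_1 are all 1, so H_0 = Z.
  H_1: rank ker ∂_1 − rank ∂_2 = (10 − 4) − 5 = 1, and the invariant factors of ∂_2 are all 1, so H_1 = Z.
  H_2: rank ker ∂_2 − rank ∂_3 = (5 − 5) − 0 = 0, and there is no ∂_3, so H_2 = 0.

As a check, the Euler characteristic is 5 − 10 + 5 = 0, which agrees with 1 − 1 + 0 = 0.
(K is a triangulation of the Möbius band.)

H_0 ≅ Z,  H_1 ≅ Z,  H_2 = 0.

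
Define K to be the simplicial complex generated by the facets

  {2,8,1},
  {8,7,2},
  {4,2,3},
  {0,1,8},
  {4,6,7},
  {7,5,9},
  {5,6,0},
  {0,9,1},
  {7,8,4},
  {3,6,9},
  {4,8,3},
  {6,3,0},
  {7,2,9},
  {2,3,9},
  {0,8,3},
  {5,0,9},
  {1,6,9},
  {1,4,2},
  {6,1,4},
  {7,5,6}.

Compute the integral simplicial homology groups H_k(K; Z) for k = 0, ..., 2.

Order the vertices as 0 < 1 < 2 < 3 < 4 < 5 < 6 < 7 < 8 < 9. Listing each simplex with vertices in this order, K has dimension 2 with simplices:

  0-simplices (10): [0], [1], [2], [3], [4], [5], [6], [7], [8], [9]
  1-simplices (30): (30 of them)
  2-simplices (20): (20 of them)

Hence C_0 ≅ Z^10, C_1 ≅ Z^30, C_2 ≅ Z^20.

Boundary ∂_1: C_1 → C_0 is given by ∂[p,q] = [q] − [p]. For instance
  ∂[4,6] = [6] − [4].
As a 10×30 matrix over Z this has rank 9, with invariant factors (1,1,1,1,1,1,1,1,1).

The boundary map ∂_2: C_2 → C_1 sends each 2-simplex [p,q,r] to [q,r] − [p,r] + [p,q]. For instance
  ∂[1,2,4] = [2,4] − [1,4] + [1,2],
  ∂[2,7,8] = [7,8] − [2,8] + [2,7].
As a 30×20 matrix over Z this has rank 20, with invariant factors (1,1,1,1,1,1,1,1,1,1,1,1,1,1,1,1,1,1,1,2).

Reading off H_k = ker ∂_k / im ∂_{k+1}:

  H_0: rank C_0 − rank ∂_1 = 10 − 9 = 1, and the invariant factors of ∂_1 are all 1, so H_0 = Z.
  H_1: rank ker ∂_1 − rank ∂_2 = (30 − 9) − 20 = 1, and ∂_2 has invariant factor 2 > 1, so H_1 = Z ⊕ Z/2.
  H_2: rank ker ∂_2 − rank ∂_3 = (20 − 20) − 0 = 0, and there is no ∂_3, so H_2 = 0.

(K is a triangulation of the Klein bottle.)

H_0 = Z,  H_1 = Z ⊕ Z/2,  H_2 = 0.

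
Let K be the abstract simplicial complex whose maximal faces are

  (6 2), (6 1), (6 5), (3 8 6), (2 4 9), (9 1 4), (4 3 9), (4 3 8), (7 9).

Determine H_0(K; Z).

H_0 = Z.

Order the vertices as 1 < 2 < 3 < 4 < 5 < 6 < 7 < 8 < 9. Listing each simplex with vertices in this order, K has dimension 2 with simplices:

  0-simplices (9): [1], [2], [3], [4], [5], [6], [7], [8], [9]
  1-simplices (15): [1,4], [1,6], [1,9], [2,4], [2,6], [2,9], [3,4], [3,6], [3,8], [3,9], [4,8], [4,9], [5,6], [6,8], [7,9]
  2-simplices (5): [1,4,9], [2,4,9], [3,4,8], [3,4,9], [3,6,8]

so the chain groups are C_0 ≅ Z^9, C_1 ≅ Z^15, C_2 ≅ Z^5.

∂_1: C_1 → C_0 sends each edge [p,q] (with p < q) to q − p. For instance
  ∂[1,4] = [4] − [1].
The 9×15 boundary matrix has rank 8 and Smith normal form diag(1,1,1,1,1,1,1,1).

The boundary map ∂_2: C_2 → C_1 maps a triangle to the signed sum of its edges. For instance
  ∂[3,4,9] = [4,9] − [3,9] + [3,4],
  ∂[2,4,9] = [4,9] − [2,9] + [2,4].
As a 15×5 matrix over Z this has rank 5, with invariant factors (1,1,1,1,1).

From H_k ≅ ker(∂_k) / im(∂_{k+1}) we obtain:

  H_0: rank C_0 − rank ∂_1 = 9 − 8 = 1, and the invariant factors of ∂_1 are all 1, so H_0 = Z.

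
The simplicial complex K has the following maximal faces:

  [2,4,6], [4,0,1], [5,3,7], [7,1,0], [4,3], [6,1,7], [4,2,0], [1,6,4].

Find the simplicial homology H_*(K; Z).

We work with the vertex ordering 0 < 1 < 2 < 3 < 4 < 5 < 6 < 7. The simplices of K, each written with vertices in increasing order, are:

  0-simplices (8): [0], [1], [2], [3], [4], [5], [6], [7]
  1-simplices (15): [0,1], [0,2], [0,4], [0,7], [1,4], [1,6], [1,7], [2,4], [2,6], [3,4], [3,5], [3,7], [4,6], [5,7], [6,7]
  2-simplices (7): [0,1,4], [0,1,7], [0,2,4], [1,4,6], [1,6,7], [2,4,6], [3,5,7]

so the chain groups are C_0 ≅ Z^8, C_1 ≅ Z^15, C_2 ≅ Z^7.

The boundary map ∂_1: C_1 → C_0 is given by ∂[p,q] = [q] − [p].
The 8×15 boundary matrix has rank 7 and Smith normal form diag(1,1,1,1,1,1,1).

∂_2: C_2 → C_1 sends each 2-simplex [p,q,r] to [q,r] − [p,r] + [p,q]. For instance
  ∂[1,6,7] = [6,7] − [1,7] + [1,6],
  ∂[0,1,4] = [1,4] − [0,4] + [0,1].
The 15×7 boundary matrix has rank 7 and Smith normal form diag(1,1,1,1,1,1,1).

From H_k ≅ ker(∂_k) / im(∂_{k+1}) we obtain:

  H_0: rank C_0 − rank ∂_1 = 8 − 7 = 1, and the invariant factors of ∂_1 are all 1, so H_0 = Z.
  H_1: rank ker ∂_1 − rank ∂_2 = (15 − 7) − 7 = 1, and the invariant factors of ∂_2 are all 1, so H_1 = Z.
  H_2: rank ker ∂_2 − rank ∂_3 = (7 − 7) − 0 = 0, and there is no ∂_3, so H_2 = 0.

H_0 = Z,  H_1 = Z,  H_2 = 0.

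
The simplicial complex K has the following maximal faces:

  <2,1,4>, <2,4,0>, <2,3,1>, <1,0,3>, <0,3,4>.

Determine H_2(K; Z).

H_2 = 0.

We work with the vertex ordering 0 < 1 < 2 < 3 < 4. The simplices of K, each written with vertices in increasing order, are:

  0-simplices (5): [0], [1], [2], [3], [4]
  1-simplices (10): [0,1], [0,2], [0,3], [0,4], [1,2], [1,3], [1,4], [2,3], [2,4], [3,4]
  2-simplices (5): [0,1,3], [0,2,4], [0,3,4], [1,2,3], [1,2,4]

Hence C_0 ≅ Z^5, C_1 ≅ Z^10, C_2 ≅ Z^5.

The boundary map ∂_1: C_1 → C_0 sends each edge [p,q] (with p < q) to q − p. For instance
  ∂[1,3] = [3] − [1].
This gives a 5×10 integer matrix of rank 4; reducing to Smith normal form yields diagonal entries (1,1,1,1).

∂_2: C_2 → C_1 sends each 2-simplex [p,q,r] to [q,r] − [p,r] + [p,q]. For instance
  ∂[0,1,3] = [1,3] − [0,3] + [0,1],
  ∂[0,2,4] = [2,4] − [0,4] + [0,2].
The 10×5 boundary matrix has rank 5 and Smith normal form diag(1,1,1,1,1).

Now H_k = ker ∂_k / im ∂_{k+1}, so:

  H_2: rank ker ∂_2 − rank ∂_3 = (5 − 5) − 0 = 0, and there is no ∂_3, so H_2 ≅ 0.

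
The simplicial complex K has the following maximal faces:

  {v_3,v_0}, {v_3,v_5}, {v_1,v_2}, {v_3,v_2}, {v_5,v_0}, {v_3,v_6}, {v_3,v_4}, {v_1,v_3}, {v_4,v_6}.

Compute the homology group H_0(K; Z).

Take the total order v_0 < v_1 < v_2 < v_3 < v_4 < v_5 < v_6 on the vertex set. Then K (dimension 1) consists of the simplices:

  0-simplices (7): [v_0], [v_1], [v_2], [v_3], [v_4], [v_5], [v_6]
  1-simplices (9): [v_0,v_3], [v_0,v_5], [v_1,v_2], [v_1,v_3], [v_2,v_3], [v_3,v_4], [v_3,v_5], [v_3,v_6], [v_4,v_6]

Hence C_0 ≅ Z^7, C_1 ≅ Z^9.

∂_1: C_1 → C_0 maps an edge to its endpoints' difference, ∂[p,q] = q − p.
The 7×9 boundary matrix has rank 6 and Smith normal form diag(1,1,1,1,1,1).

Now H_k = ker ∂_k / im ∂_{k+1}, so:

  H_0: rank C_0 − rank ∂_1 = 7 − 6 = 1, and the invariant factors of ∂_1 are all 1, so H_0 ≅ Z.

H_0 = Z.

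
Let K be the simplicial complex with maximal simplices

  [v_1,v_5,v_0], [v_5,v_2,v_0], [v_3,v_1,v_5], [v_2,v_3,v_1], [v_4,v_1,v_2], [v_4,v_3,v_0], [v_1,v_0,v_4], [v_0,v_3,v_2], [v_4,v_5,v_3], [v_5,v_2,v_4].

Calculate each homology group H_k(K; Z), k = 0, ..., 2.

H_0 ≅ Z,  H_1 ≅ Z/2,  H_2 = 0.

Order the vertices as v_0 < v_1 < v_2 < v_3 < v_4 < v_5. Listing each simplex with vertices in this order, K has dimension 2 with simplices:

  0-simplices (6): [v_0], [v_1], [v_2], [v_3], [v_4], [v_5]
  1-simplices (15): (15 of them)
  2-simplices (10): [v_0,v_1,v_4], [v_0,v_1,v_5], [v_0,v_2,v_3], [v_0,v_2,v_5], [v_0,v_3,v_4], [v_1,v_2,v_3], [v_1,v_2,v_4], [v_1,v_3,v_5], [v_2,v_4,v_5], [v_3,v_4,v_5]

so the chain groups are C_0 ≅ Z^6, C_1 ≅ Z^15, C_2 ≅ Z^10.

Boundary ∂_1: C_1 → C_0 sends each edge [p,q] (with p < q) to q − p. For instance
  ∂[v_3,v_4] = [v_4] − [v_3].
This gives a 6×15 integer matrix of rank 5; reducing to Smith normal form yields diagonal entries (1,1,1,1,1).

∂_2: C_2 → C_1 maps a triangle to the signed sum of its edges. For instance
  ∂[v_1,v_2,v_3] = [v_2,v_3] − [v_1,v_3] + [v_1,v_2],
  ∂[v_1,v_3,v_5] = [v_3,v_5] − [v_1,v_5] + [v_1,v_3].
As a 15×10 matrix over Z this has rank 10, with invariant factors (1,1,1,1,1,1,1,1,1,2).

Reading off H_k = ker ∂_k / im ∂_{k+1}:

  H_0: rank C_0 − rank ∂_1 = 6 − 5 = 1, and the invariant factors of ∂_1 are all 1, so H_0 ≅ Z.
  H_1: rank ker ∂_1 − rank ∂_2 = (15 − 5) − 10 = 0, and ∂_2 has invariant factor 2 > 1, so H_1 ≅ Z/2.
  H_2: rank ker ∂_2 − rank ∂_3 = (10 − 10) − 0 = 0, and there is no ∂_3, so H_2 ≅ 0.

As a check, the Euler characteristic is 6 − 15 + 10 = 1, which agrees with 1 − 0 + 0 = 1.
(K is a triangulation of the real projective plane RP^2.)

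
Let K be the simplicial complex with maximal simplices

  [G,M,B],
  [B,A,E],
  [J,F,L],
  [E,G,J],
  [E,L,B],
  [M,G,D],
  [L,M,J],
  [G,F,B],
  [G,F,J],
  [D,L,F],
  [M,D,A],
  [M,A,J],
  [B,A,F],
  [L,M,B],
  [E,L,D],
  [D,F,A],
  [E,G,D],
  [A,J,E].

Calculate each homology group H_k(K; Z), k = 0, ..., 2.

H_0 = Z,  H_1 = Z^2,  H_2 = Z.

K has 9 vertices, 27 edges, 18 triangles.
rank ∂_0 = 0, rank ∂_1 = 8 ⇒ b_0 = 9 − 0 − 8 = 1; all invariant factors of ∂_1 are 1 so no torsion. So H_0 = Z.
rank ∂_1 = 8, rank ∂_2 = 17 ⇒ b_1 = 27 − 8 − 17 = 2; all invariant factors of ∂_2 are 1 so no torsion. So H_1 = Z^2.
rank ∂_2 = 17, rank ∂_3 = 0 ⇒ b_2 = 18 − 17 − 0 = 1. So H_2 = Z.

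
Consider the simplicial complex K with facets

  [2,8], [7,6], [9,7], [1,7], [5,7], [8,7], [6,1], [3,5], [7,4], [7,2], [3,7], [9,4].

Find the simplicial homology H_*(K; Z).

H_0 = Z,  H_1 = Z^4.

K has 9 vertices, 12 edges.
rank ∂_0 = 0, rank ∂_1 = 8 ⇒ b_0 = 9 − 0 − 8 = 1; all invariant factors of ∂_1 are 1 so no torsion. So H_0 = Z.
rank ∂_1 = 8, rank ∂_2 = 0 ⇒ b_1 = 12 − 8 − 0 = 4. So H_1 = Z^4.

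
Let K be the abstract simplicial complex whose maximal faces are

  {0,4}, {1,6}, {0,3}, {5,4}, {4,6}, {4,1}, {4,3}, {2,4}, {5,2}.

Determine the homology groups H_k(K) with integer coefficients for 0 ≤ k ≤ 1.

Take the total order 0 < 1 < 2 < 3 < 4 < 5 < 6 on the vertex set. Then K (dimension 1) consists of the simplices:

  0-simplices (7): [0], [1], [2], [3], [4], [5], [6]
  1-simplices (9): [0,3], [0,4], [1,4], [1,6], [2,4], [2,5], [3,4], [4,5], [4,6]

giving chain groups C_0 ≅ Z^7, C_1 ≅ Z^9.

∂_1: C_1 → C_0 is given by ∂[p,q] = [q] − [p]. For instance
  ∂[1,4] = [4] − [1].
As a 7×9 matrix over Z this has rank 6, with invariant factors (1,1,1,1,1,1).

Computing H_k = (kernel of ∂_k) / (image of ∂_{k+1}):

  H_0: rank C_0 − rank ∂_1 = 7 − 6 = 1, and the invariant factors of ∂_1 are all 1, so H_0 ≅ Z.
  H_1: rank ker ∂_1 − rank ∂_2 = (9 − 6) − 0 = 3, and there is no ∂_2, so H_1 ≅ Z^3.

(K is a triangulation of a wedge of 3 circles.)

H_0 = Z,  H_1 = Z^3.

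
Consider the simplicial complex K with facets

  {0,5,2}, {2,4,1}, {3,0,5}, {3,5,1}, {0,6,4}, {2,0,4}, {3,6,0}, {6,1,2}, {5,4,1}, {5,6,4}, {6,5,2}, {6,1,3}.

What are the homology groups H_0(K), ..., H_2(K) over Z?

Take the total order 0 < 1 < 2 < 3 < 4 < 5 < 6 on the vertex set. Then K (dimension 2) consists of the simplices:

  0-simplices (7): [0], [1], [2], [3], [4], [5], [6]
  1-simplices (18): [0,2], [0,3], [0,4], [0,5], [0,6], [1,2], [1,3], [1,4], [1,5], [1,6], [2,4], [2,5], [2,6], [3,5], [3,6], [4,5], [4,6], [5,6]
  2-simplices (12): [0,2,4], [0,2,5], [0,3,5], [0,3,6], [0,4,6], [1,2,4], [1,2,6], [1,3,5], [1,3,6], [1,4,5], [2,5,6], [4,5,6]

giving chain groups C_0 ≅ Z^7, C_1 ≅ Z^18, C_2 ≅ Z^12.

Boundary ∂_1: C_1 → C_0 is given by ∂[p,q] = [q] − [p].
The 7×18 boundary matrix has rank 6 and Smith normal form diag(1,1,1,1,1,1).

Boundary ∂_2: C_2 → C_1 maps a triangle to the signed sum of its edges. For instance
  ∂[2,5,6] = [5,6] − [2,6] + [2,5],
  ∂[0,3,6] = [3,6] − [0,6] + [0,3].
As a 18×12 matrix over Z this has rank 12, with invariant factors (1,1,1,1,1,1,1,1,1,1,1,2).

Reading off H_k = ker ∂_k / im ∂_{k+1}:

  H_0: rank C_0 − rank ∂_1 = 7 − 6 = 1, and the invariant factors of ∂_1 are all 1, so H_0 ≅ Z.
  H_1: rank ker ∂_1 − rank ∂_2 = (18 − 6) − 12 = 0, and ∂_2 has invariant factor 2 > 1, so H_1 ≅ Z/2.
  H_2: rank ker ∂_2 − rank ∂_3 = (12 − 12) − 0 = 0, and there is no ∂_3, so H_2 ≅ 0.

H_0 = Z,  H_1 = Z/2,  H_2 = 0.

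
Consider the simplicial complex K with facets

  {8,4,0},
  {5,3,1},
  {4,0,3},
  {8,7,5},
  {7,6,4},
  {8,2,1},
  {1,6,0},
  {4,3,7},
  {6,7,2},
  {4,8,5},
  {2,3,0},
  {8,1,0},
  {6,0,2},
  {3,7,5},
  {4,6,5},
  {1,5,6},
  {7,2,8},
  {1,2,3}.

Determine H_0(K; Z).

H_0 ≅ Z.

Take the total order 0 < 1 < 2 < 3 < 4 < 5 < 6 < 7 < 8 on the vertex set. Then K (dimension 2) consists of the simplices:

  0-simplices (9): [0], [1], [2], [3], [4], [5], [6], [7], [8]
  1-simplices (27): (27 of them)
  2-simplices (18): [0,1,6], [0,1,8], [0,2,3], [0,2,6], [0,3,4], [0,4,8], [1,2,3], [1,2,8], [1,3,5], [1,5,6], [2,6,7], [2,7,8], [3,4,7], [3,5,7], [4,5,6], [4,5,8], [4,6,7], [5,7,8]

Hence C_0 ≅ Z^9, C_1 ≅ Z^27, C_2 ≅ Z^18.

∂_1: C_1 → C_0 is given by ∂[p,q] = [q] − [p]. For instance
  ∂[4,7] = [7] − [4].
The resulting 9×27 matrix has rank 8, and its Smith normal form has invariant factors (1,1,1,1,1,1,1,1).

Boundary ∂_2: C_2 → C_1 acts by ∂[p,q,r] = [q,r] − [p,r] + [p,q]. For instance
  ∂[0,2,6] = [2,6] − [0,6] + [0,2],
  ∂[0,2,3] = [2,3] − [0,3] + [0,2].
The 27×18 boundary matrix has rank 18 and Smith normal form diag(1,1,1,1,1,1,1,1,1,1,1,1,1,1,1,1,1,2).

From H_k ≅ ker(∂_k) / im(∂_{k+1}) we obtain:

  H_0: rank C_0 − rank ∂_1 = 9 − 8 = 1, and the invariant factors of ∂_1 are all 1, so H_0 = Z.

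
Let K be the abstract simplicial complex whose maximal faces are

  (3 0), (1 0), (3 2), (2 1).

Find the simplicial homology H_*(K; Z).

Fix the vertex order 0 < 1 < 2 < 3 and write every simplex with vertices in increasing order. Then dim K = 1 and the simplices of K are:

  0-simplices (4): [0], [1], [2], [3]
  1-simplices (4): [0,1], [0,3], [1,2], [2,3]

Hence C_0 ≅ Z^4, C_1 ≅ Z^4.

∂_1: C_1 → C_0 is given by ∂[p,q] = [q] − [p]. For instance
  ∂[2,3] = [3] − [2].
This gives a 4×4 integer matrix of rank 3; reducing to Smith normal form yields diagonal entries (1,1,1).

Reading off H_k = ker ∂_k / im ∂_{k+1}:

  H_0: rank C_0 − rank ∂_1 = 4 − 3 = 1, and the invariant factors of ∂_1 are all 1, so H_0 = Z.
  H_1: rank ker ∂_1 − rank ∂_2 = (4 − 3) − 0 = 1, and there is no ∂_2, so H_1 = Z.

As a check, the Euler characteristic is 4 − 4 = 0, which agrees with 1 − 1 = 0.

H_0 ≅ Z,  H_1 ≅ Z.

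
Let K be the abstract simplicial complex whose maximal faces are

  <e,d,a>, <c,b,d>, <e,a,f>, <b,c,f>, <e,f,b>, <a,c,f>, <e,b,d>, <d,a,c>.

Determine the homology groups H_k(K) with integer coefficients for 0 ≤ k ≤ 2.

We work with the vertex ordering a < b < c < d < e < f. The simplices of K, each written with vertices in increasing order, are:

  0-simplices (6): a, b, c, d, e, f
  1-simplices (12): ac, ad, ae, af, bc, bd, be, bf, cd, cf, de, ef
  2-simplices (8): acd, acf, ade, aef, bcd, bcf, bde, bef

Hence C_0 ≅ Z^6, C_1 ≅ Z^12, C_2 ≅ Z^8.

∂_1: C_1 → C_0 maps an edge to its endpoints' difference, ∂[p,q] = q − p.
The resulting 6×12 matrix has rank 5, and its Smith normal form has invariant factors (1,1,1,1,1).

Boundary ∂_2: C_2 → C_1 sends each 2-simplex [p,q,r] to [q,r] − [p,r] + [p,q]. For instance
  ∂bef = ef − bf + be,
  ∂bde = de − be + bd.
This gives a 12×8 integer matrix of rank 7; reducing to Smith normal form yields diagonal entries (1,1,1,1,1,1,1).

From H_k ≅ ker(∂_k) / im(∂_{k+1}) we obtain:

  H_0: rank C_0 − rank ∂_1 = 6 − 5 = 1, and the invariant factors of ∂_1 are all 1, so H_0 = Z.
  H_1: rank ker ∂_1 − rank ∂_2 = (12 − 5) − 7 = 0, and the invariant factors of ∂_2 are all 1, so H_1 = 0.
  H_2: rank ker ∂_2 − rank ∂_3 = (8 − 7) − 0 = 1, and there is no ∂_3, so H_2 = Z.

(K is a triangulation of the 2-sphere S^2.)

H_0 ≅ Z,  H_1 = 0,  H_2 ≅ Z.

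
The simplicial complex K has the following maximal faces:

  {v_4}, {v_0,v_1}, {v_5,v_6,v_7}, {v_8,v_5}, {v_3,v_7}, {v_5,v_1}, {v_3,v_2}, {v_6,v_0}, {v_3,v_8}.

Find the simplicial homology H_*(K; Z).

Fix the vertex order v_0 < v_1 < v_2 < v_3 < v_4 < v_5 < v_6 < v_7 < v_8 and write every simplex with vertices in increasing order. Then dim K = 2 and the simplices of K are:

  0-simplices (9): [v_0], [v_1], [v_2], [v_3], [v_4], [v_5], [v_6], [v_7], [v_8]
  1-simplices (10): [v_0,v_1], [v_0,v_6], [v_1,v_5], [v_2,v_3], [v_3,v_7], [v_3,v_8], [v_5,v_6], [v_5,v_7], [v_5,v_8], [v_6,v_7]
  2-simplices (1): [v_5,v_6,v_7]

Hence C_0 ≅ Z^9, C_1 ≅ Z^10, C_2 ≅ Z^1.

The boundary map ∂_1: C_1 → C_0 maps an edge to its endpoints' difference, ∂[p,q] = q − p. For instance
  ∂[v_0,v_1] = [v_1] − [v_0].
As a 9×10 matrix over Z this has rank 7, with invariant factors (1,1,1,1,1,1,1).

The boundary map ∂_2: C_2 → C_1 acts by ∂[p,q,r] = [q,r] − [p,r] + [p,q]. For instance
  ∂[v_5,v_6,v_7] = [v_6,v_7] − [v_5,v_7] + [v_5,v_6].
This gives a 10×1 integer matrix of rank 1; reducing to Smith normal form yields diagonal entries (1).

Computing H_k = (kernel of ∂_k) / (image of ∂_{k+1}):

  H_0: rank C_0 − rank ∂_1 = 9 − 7 = 2, and the invariant factors of ∂_1 are all 1, so H_0 ≅ Z^2.
  H_1: rank ker ∂_1 − rank ∂_2 = (10 − 7) − 1 = 2, and the invariant factors of ∂_2 are all 1, so H_1 ≅ Z^2.
  H_2: rank ker ∂_2 − rank ∂_3 = (1 − 1) − 0 = 0, and there is no ∂_3, so H_2 ≅ 0.

H_0 ≅ Z^2,  H_1 ≅ Z^2,  H_2 = 0.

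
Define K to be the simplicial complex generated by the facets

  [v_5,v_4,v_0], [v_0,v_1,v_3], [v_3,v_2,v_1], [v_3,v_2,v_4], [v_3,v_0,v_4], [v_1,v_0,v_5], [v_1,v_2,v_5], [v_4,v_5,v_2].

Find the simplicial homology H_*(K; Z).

H_0 ≅ Z,  H_1 = 0,  H_2 ≅ Z.

Take the total order v_0 < v_1 < v_2 < v_3 < v_4 < v_5 on the vertex set. Then K (dimension 2) consists of the simplices:

  0-simplices (6): [v_0], [v_1], [v_2], [v_3], [v_4], [v_5]
  1-simplices (12): [v_0,v_1], [v_0,v_3], [v_0,v_4], [v_0,v_5], [v_1,v_2], [v_1,v_3], [v_1,v_5], [v_2,v_3], [v_2,v_4], [v_2,v_5], [v_3,v_4], [v_4,v_5]
  2-simplices (8): [v_0,v_1,v_3], [v_0,v_1,v_5], [v_0,v_3,v_4], [v_0,v_4,v_5], [v_1,v_2,v_3], [v_1,v_2,v_5], [v_2,v_3,v_4], [v_2,v_4,v_5]

giving chain groups C_0 ≅ Z^6, C_1 ≅ Z^12, C_2 ≅ Z^8.

The boundary map ∂_1: C_1 → C_0 is given by ∂[p,q] = [q] − [p]. For instance
  ∂[v_3,v_4] = [v_4] − [v_3].
The 6×12 boundary matrix has rank 5 and Smith normal form diag(1,1,1,1,1).

∂_2: C_2 → C_1 acts by ∂[p,q,r] = [q,r] − [p,r] + [p,q]. For instance
  ∂[v_2,v_4,v_5] = [v_4,v_5] − [v_2,v_5] + [v_2,v_4],
  ∂[v_2,v_3,v_4] = [v_3,v_4] − [v_2,v_4] + [v_2,v_3].
As a 12×8 matrix over Z this has rank 7, with invariant factors (1,1,1,1,1,1,1).

From H_k ≅ ker(∂_k) / im(∂_{k+1}) we obtain:

  H_0: rank C_0 − rank ∂_1 = 6 − 5 = 1, and the invariant factors of ∂_1 are all 1, so H_0 = Z.
  H_1: rank ker ∂_1 − rank ∂_2 = (12 − 5) − 7 = 0, and the invariant factors of ∂_2 are all 1, so H_1 = 0.
  H_2: rank ker ∂_2 − rank ∂_3 = (8 − 7) − 0 = 1, and there is no ∂_3, so H_2 = Z.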